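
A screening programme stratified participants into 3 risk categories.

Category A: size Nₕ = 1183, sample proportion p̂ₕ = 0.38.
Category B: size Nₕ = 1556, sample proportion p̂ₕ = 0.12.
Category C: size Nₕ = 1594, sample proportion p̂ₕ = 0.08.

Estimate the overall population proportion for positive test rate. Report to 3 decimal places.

N = 1183 + 1556 + 1594 = 4333.
Overall proportion = Σ (Nₕ/N)·p̂ₕ.
Σ Nₕp̂ₕ = 449.54 + 186.72 + 127.52 = 763.78.
763.78 / 4333 = 0.17627... → 0.176.

0.176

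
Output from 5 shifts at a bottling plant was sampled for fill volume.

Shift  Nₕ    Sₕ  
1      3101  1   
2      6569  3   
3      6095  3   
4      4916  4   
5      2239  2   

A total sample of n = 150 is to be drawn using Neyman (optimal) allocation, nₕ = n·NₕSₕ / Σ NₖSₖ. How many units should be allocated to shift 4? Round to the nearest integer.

45

Σ NₕSₕ = 3101·1 + 6569·3 + 6095·3 + 4916·4 + 2239·2 = 65235.
Share for 4: 19664/65235 = 0.30143.
n_4 = 150 × 0.30143 = 45.215... → 45.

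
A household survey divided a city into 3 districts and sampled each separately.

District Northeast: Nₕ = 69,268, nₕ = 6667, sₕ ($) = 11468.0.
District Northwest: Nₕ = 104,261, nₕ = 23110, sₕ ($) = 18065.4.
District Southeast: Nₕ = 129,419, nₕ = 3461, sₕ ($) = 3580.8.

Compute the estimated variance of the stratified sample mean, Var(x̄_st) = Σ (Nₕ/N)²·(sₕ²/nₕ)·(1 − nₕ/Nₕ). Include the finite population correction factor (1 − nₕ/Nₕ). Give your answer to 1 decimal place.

N = 302948; Wₕ = Nₕ/N.
district Northeast: (69268/302948)²·11468.0²/6667·(1 − 6667/69268) = 932.0145
district Northwest: (104261/302948)²·18065.4²/23110·(1 − 23110/104261) = 1301.8915
district Southeast: (129419/302948)²·3580.8²/3461·(1 − 3461/129419) = 658.0307
Sum = 2891.9367 → 2891.9.

2891.9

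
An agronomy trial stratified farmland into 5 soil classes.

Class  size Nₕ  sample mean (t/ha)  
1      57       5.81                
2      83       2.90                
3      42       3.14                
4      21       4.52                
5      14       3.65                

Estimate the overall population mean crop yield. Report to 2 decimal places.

N = 217; weights Wₕ = Nₕ/N = (0.2627, 0.3825, 0.1935, 0.0968, 0.0645).
x̄_st = Σ Wₕ·x̄ₕ = 0.2627·5.81 + 0.3825·2.90 + 0.1935·3.14 + 0.0968·4.52 + 0.0645·3.65 ≈ 3.9160...
→ 3.92.

3.92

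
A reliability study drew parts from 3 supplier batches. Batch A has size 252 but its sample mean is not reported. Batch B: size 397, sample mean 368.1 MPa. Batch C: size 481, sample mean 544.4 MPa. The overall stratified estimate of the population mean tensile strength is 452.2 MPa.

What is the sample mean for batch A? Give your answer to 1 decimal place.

Σ Nₕx̄ₕ = N·μ, so 252·x̄_A = 1130·452.2 − (397·368.1 + 481·544.4).
= 510986 − 407992.1 = 102993.9.
x̄_A = 102993.9 / 252 = 408.706... → 408.7.

408.7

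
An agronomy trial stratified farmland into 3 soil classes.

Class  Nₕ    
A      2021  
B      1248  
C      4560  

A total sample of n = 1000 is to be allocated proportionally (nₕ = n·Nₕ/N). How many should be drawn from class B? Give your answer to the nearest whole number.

159

N = 2021 + 1248 + 4560 = 7829.
n_B = 1000·1248/7829 = 159.407... → 159.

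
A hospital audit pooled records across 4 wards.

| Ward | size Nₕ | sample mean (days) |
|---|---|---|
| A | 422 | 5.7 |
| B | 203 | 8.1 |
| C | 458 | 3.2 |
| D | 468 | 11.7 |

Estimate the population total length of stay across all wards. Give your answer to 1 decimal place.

10990.9

Population total = Σ Nₕ·x̄ₕ (each stratum's size times its mean).
422·5.7 + 203·8.1 + 458·3.2 + 468·11.7 = 2405.4 + 1644.3 + 1465.6 + 5475.6 = 10990.9.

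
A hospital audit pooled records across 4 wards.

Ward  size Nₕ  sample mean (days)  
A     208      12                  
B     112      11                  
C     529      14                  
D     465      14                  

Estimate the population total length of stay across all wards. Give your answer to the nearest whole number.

17644

A: 208·12 = 2496
B: 112·11 = 1232
C: 529·14 = 7406
D: 465·14 = 6510
τ̂ = Σ Nₕx̄ₕ = 17644.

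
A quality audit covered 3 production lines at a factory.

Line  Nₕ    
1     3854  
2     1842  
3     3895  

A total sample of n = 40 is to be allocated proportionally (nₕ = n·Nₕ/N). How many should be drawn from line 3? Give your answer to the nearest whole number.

Share of line 3 = 3895/9591 = 0.40611.
Allocate 40 × 0.40611 = 16.244... → 16.

16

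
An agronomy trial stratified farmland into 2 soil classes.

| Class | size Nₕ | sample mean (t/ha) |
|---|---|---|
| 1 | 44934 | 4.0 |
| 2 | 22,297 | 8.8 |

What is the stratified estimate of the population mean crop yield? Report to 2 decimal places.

5.59

N = 67231; weights Wₕ = Nₕ/N = (0.6684, 0.3316).
x̄_st = Σ Wₕ·x̄ₕ = 0.6684·4.0 + 0.3316·8.8 ≈ 5.5919...
→ 5.59.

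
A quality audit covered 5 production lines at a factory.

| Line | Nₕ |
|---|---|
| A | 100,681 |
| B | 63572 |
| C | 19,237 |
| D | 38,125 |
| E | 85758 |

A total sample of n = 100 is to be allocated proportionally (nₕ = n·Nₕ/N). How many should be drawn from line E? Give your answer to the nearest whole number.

28

N = 100681 + 63572 + 19237 + 38125 + 85758 = 307373.
n_E = 100·85758/307373 = 27.900... → 28.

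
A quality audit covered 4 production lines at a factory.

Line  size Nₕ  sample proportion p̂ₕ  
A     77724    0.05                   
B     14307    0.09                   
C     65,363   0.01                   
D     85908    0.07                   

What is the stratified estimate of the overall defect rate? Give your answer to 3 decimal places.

Wₕ = Nₕ/N with N = 243302: 0.3195, 0.0588, 0.2686, 0.3531.
p̂_st = 0.3195·0.05 + 0.0588·0.09 + 0.2686·0.01 + 0.3531·0.07 ≈ 0.04867... → 0.049.

0.049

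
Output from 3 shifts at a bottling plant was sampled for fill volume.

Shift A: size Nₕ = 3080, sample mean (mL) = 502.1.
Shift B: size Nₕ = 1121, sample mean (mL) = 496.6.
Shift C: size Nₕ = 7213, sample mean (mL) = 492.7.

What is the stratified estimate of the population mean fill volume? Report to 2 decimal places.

N = 3080 + 1121 + 7213 = 11414.
Overall mean = Σ (Nₕ/N)·x̄ₕ — weight by population share, not a simple average.
Σ Nₕx̄ₕ = 3080·502.1 + 1121·496.6 + 7213·492.7 = 1546468 + 556688.6 + 3553845.1 = 5657001.7.
Divide by N: 5657001.7 / 11414 = 495.6196... → 495.62.

495.62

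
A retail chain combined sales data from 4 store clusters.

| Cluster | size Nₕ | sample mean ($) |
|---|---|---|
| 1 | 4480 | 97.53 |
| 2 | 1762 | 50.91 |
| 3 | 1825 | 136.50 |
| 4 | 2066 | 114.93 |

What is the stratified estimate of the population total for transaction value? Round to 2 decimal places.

1: 4480·97.53 = 436934.4
2: 1762·50.91 = 89703.42
3: 1825·136.50 = 249112.5
4: 2066·114.93 = 237445.38
τ̂ = Σ Nₕx̄ₕ = 1013195.70.

1013195.70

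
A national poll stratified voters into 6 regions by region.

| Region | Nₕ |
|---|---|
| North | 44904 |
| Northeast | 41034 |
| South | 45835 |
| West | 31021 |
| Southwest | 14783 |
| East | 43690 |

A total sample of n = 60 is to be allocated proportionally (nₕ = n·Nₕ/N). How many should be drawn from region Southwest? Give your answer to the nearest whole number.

N = 44904 + 41034 + 45835 + 31021 + 14783 + 43690 = 221267.
n_Southwest = 60·14783/221267 = 4.009... → 4.

4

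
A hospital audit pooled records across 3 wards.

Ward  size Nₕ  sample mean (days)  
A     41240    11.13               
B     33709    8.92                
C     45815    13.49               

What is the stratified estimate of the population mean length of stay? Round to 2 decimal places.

x̄_st = (Σ Nₕx̄ₕ) / (Σ Nₕ) = (41240·11.13 + 33709·8.92 + 45815·13.49) / 120764
= 1377729.83 / 120764 = 11.4084... → 11.41.

11.41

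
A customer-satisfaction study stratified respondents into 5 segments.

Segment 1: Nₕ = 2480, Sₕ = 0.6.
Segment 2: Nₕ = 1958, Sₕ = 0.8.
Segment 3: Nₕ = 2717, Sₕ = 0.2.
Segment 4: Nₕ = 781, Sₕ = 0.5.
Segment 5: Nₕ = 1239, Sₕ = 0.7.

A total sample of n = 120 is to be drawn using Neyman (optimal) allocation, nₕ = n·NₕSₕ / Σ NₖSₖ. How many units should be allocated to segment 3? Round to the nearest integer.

1: NₕSₕ = 2480·0.6 = 1488
2: NₕSₕ = 1958·0.8 = 1566.4
3: NₕSₕ = 2717·0.2 = 543.4
4: NₕSₕ = 781·0.5 = 390.5
5: NₕSₕ = 1239·0.7 = 867.3
Σ NₕSₕ = 4855.6.
n_3 = 120·543.4/4855.6 = 13.429... → 13.

13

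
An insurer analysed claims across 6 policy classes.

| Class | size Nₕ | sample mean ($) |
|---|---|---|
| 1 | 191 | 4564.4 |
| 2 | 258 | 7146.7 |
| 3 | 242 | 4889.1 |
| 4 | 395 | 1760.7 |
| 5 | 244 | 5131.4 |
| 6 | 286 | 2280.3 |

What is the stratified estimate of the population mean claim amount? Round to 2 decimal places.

4021.36

x̄_st = (Σ Nₕx̄ₕ) / (Σ Nₕ) = (191·4564.4 + 258·7146.7 + 242·4889.1 + 395·1760.7 + 244·5131.4 + 286·2280.3) / 1616
= 6498515.1 / 1616 = 4021.3584... → 4021.36.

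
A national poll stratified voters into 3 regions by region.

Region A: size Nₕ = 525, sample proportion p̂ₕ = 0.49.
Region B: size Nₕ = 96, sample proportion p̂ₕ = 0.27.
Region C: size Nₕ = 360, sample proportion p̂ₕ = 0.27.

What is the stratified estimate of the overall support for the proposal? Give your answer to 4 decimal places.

0.3877

N = 525 + 96 + 360 = 981.
Overall proportion = Σ (Nₕ/N)·p̂ₕ.
Σ Nₕp̂ₕ = 257.25 + 25.92 + 97.2 = 380.37.
380.37 / 981 = 0.387737... → 0.3877.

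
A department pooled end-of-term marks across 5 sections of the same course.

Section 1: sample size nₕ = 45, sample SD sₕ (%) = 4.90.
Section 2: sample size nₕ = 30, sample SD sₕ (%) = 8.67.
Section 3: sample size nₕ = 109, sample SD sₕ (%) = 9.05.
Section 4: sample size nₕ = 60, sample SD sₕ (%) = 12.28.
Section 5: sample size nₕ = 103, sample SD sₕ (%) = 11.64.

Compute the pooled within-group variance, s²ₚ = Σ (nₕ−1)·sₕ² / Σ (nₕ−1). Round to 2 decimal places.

1: (45−1)·4.90² = 44·24.01 = 1056.44
2: (30−1)·8.67² = 29·75.1689 = 2179.8981
3: (109−1)·9.05² = 108·81.9025 = 8845.47
4: (60−1)·12.28² = 59·150.7984 = 8897.1056
5: (103−1)·11.64² = 102·135.4896 = 13819.9392
Numerator = 34798.8529; denominator = Σ(nₕ−1) = 342.
s²ₚ = 34798.8529/342 = 101.7510... → 101.75.

101.75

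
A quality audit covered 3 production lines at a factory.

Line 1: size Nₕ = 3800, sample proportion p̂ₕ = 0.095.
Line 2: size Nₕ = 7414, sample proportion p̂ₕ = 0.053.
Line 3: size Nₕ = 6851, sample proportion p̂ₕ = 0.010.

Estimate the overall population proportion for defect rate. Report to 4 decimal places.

0.0455

N = 3800 + 7414 + 6851 = 18065.
Overall proportion = Σ (Nₕ/N)·p̂ₕ.
Σ Nₕp̂ₕ = 361 + 392.942 + 68.51 = 822.452.
822.452 / 18065 = 0.045527... → 0.0455.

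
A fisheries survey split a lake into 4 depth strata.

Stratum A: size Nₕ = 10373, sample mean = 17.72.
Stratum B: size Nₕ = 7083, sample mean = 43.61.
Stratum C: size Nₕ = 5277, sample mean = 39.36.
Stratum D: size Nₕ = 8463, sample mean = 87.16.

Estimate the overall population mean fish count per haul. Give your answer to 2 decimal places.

46.10

N = 10373 + 7083 + 5277 + 8463 = 31196.
The stratified mean weights each stratum mean by its population share Nₕ/N.
Σ Nₕx̄ₕ = 10373·17.72 + 7083·43.61 + 5277·39.36 + 8463·87.16 = 183809.56 + 308889.63 + 207702.72 + 737635.08 = 1438036.99.
Divide by N: 1438036.99 / 31196 = 46.0968... → 46.10.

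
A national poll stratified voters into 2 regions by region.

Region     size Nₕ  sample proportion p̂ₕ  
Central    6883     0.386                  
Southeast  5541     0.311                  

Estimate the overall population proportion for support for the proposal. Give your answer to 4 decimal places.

0.3526

Wₕ = Nₕ/N with N = 12424: 0.5540, 0.4460.
p̂_st = 0.5540·0.386 + 0.4460·0.311 ≈ 0.352551... → 0.3526.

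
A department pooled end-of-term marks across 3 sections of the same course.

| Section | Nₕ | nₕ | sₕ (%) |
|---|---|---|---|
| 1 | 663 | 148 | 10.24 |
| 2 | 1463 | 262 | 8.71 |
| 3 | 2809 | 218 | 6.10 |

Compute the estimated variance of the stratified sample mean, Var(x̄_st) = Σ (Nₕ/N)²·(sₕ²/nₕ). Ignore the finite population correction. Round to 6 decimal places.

N = 4935. Term for each stratum: Wₕ²sₕ²/nₕ.
Var(x̄_st) = 0.012787656 + 0.025447748 + 0.055300918 = 0.093536322 → 0.093536.

0.093536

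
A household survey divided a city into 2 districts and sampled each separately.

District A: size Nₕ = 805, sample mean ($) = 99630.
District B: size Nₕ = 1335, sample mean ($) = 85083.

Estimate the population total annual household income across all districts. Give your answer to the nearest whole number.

193787955

Estimate total by summing Nₕ·x̄ₕ over strata.
805·99630 + 1335·85083 = 80202150 + 113585805 = 193787955.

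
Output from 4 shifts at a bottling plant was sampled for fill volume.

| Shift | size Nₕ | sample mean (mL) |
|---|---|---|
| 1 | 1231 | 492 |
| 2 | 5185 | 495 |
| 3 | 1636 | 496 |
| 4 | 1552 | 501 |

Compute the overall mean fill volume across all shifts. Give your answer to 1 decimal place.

495.8

N = 1231 + 5185 + 1636 + 1552 = 9604.
Weight each subgroup mean by Nₕ/N and sum.
Σ Nₕx̄ₕ = 1231·492 + 5185·495 + 1636·496 + 1552·501 = 605652 + 2566575 + 811456 + 777552 = 4761235.
Divide by N: 4761235 / 9604 = 495.755... → 495.8.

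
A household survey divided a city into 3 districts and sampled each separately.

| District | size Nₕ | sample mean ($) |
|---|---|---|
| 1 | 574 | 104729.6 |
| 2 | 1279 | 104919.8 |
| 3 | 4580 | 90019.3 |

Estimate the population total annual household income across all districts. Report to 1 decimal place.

606595608.6

Population total = Σ Nₕ·x̄ₕ (each stratum's size times its mean).
574·104729.6 + 1279·104919.8 + 4580·90019.3 = 60114790.4 + 134192424.2 + 412288394 = 606595608.6.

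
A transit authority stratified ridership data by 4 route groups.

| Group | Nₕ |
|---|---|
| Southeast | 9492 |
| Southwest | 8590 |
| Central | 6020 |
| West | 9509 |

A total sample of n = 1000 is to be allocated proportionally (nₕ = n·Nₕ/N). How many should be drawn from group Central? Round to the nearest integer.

179

N = 9492 + 8590 + 6020 + 9509 = 33611.
n_Central = 1000·6020/33611 = 179.108... → 179.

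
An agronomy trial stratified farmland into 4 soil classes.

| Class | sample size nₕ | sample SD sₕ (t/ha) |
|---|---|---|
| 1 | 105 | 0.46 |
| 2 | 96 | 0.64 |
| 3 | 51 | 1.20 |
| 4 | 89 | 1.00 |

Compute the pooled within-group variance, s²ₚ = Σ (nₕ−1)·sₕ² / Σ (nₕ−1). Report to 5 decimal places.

0.65554

Degrees of freedom: 104 + 95 + 50 + 88 = 337.
Σ(nₕ−1)sₕ² = 104·0.2116 + 95·0.4096 + 50·1.44 + 88·1 = 220.9184.
s²ₚ = 220.9184 / 337 = 0.6555442... → 0.65554.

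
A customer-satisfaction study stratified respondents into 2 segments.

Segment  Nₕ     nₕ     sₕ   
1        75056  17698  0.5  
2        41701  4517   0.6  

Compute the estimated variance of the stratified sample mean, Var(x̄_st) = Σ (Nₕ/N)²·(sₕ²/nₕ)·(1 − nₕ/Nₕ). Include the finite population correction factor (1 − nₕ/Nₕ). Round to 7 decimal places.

N = 116757. Term for each stratum: Wₕ²sₕ²/nₕ·(1−nₕ/Nₕ).
Var(x̄_st) = 0.0000044610 + 0.0000090654 = 0.0000135264 → 0.0000135.

0.0000135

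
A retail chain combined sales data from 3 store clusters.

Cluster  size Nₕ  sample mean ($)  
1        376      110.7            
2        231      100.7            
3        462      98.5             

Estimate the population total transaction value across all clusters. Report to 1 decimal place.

110391.9

1: 376·110.7 = 41623.2
2: 231·100.7 = 23261.7
3: 462·98.5 = 45507
τ̂ = Σ Nₕx̄ₕ = 110391.9.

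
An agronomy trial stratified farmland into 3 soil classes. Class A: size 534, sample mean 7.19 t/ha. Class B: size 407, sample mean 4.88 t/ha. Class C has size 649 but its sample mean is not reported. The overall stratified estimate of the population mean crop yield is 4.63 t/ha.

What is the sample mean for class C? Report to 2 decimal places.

N = 534 + 407 + 649 = 1590.
Overall total = μ·N = 4.63·1590 = 7361.7.
Subtract the known strata: 534·7.19 + 407·4.88 = 5825.62.
Remaining total for class C: 7361.7 − 5825.62 = 1536.08.
Divide by its size: 1536.08 / 649 = 2.3668... → 2.37.

2.37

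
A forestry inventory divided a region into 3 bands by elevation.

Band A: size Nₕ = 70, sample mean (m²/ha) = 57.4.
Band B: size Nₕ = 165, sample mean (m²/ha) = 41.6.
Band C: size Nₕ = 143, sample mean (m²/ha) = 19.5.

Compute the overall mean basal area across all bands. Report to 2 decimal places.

36.17

N = 378; weights Wₕ = Nₕ/N = (0.1852, 0.4365, 0.3783).
x̄_st = Σ Wₕ·x̄ₕ = 0.1852·57.4 + 0.4365·41.6 + 0.3783·19.5 ≈ 36.1653...
→ 36.17.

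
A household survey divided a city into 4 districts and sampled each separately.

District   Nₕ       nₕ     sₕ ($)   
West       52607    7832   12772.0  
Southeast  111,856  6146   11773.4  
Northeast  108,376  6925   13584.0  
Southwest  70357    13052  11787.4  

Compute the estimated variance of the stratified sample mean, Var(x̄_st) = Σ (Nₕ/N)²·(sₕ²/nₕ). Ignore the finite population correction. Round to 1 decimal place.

5989.7

N = 343196; Wₕ = Nₕ/N.
district West: (52607/343196)²·12772.0²/7832 = 489.3818
district Southeast: (111856/343196)²·11773.4²/6146 = 2395.7714
district Northeast: (108376/343196)²·13584.0²/6925 = 2657.1579
district Southwest: (70357/343196)²·11787.4²/13052 = 447.3930
Sum = 5989.7041 → 5989.7.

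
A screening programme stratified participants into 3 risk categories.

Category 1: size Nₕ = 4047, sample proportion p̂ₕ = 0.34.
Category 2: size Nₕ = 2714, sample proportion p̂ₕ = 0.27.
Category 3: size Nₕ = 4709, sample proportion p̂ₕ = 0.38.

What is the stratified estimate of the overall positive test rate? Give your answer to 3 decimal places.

N = 4047 + 2714 + 4709 = 11470.
Overall proportion = Σ (Nₕ/N)·p̂ₕ.
Σ Nₕp̂ₕ = 1375.98 + 732.78 + 1789.42 = 3898.18.
3898.18 / 11470 = 0.33986... → 0.340.

0.340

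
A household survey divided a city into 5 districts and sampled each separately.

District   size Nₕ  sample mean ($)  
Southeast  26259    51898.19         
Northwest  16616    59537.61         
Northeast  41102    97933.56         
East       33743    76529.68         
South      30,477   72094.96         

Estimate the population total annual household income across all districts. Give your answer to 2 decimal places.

Estimate total by summing Nₕ·x̄ₕ over strata.
26259·51898.19 + 16616·59537.61 + 41102·97933.56 + 33743·76529.68 + 30477·72094.96 = 1362794571.21 + 989276927.76 + 4025265183.12 + 2582340992.24 + 2197238095.92 = 11156915770.25.

11156915770.25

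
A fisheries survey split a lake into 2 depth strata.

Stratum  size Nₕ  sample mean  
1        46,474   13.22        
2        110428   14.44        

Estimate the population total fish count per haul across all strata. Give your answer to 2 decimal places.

2208966.60

1: 46474·13.22 = 614386.28
2: 110428·14.44 = 1594580.32
τ̂ = Σ Nₕx̄ₕ = 2208966.60.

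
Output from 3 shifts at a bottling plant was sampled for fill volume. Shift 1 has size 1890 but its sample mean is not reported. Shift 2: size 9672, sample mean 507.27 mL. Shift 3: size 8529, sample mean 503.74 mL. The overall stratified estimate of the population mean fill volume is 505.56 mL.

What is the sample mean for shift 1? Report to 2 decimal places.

Σ Nₕx̄ₕ = N·μ, so 1890·x̄_1 = 20091·505.56 − (9672·507.27 + 8529·503.74).
= 10157205.96 − 9202713.9 = 954492.06.
x̄_1 = 954492.06 / 1890 = 505.0223... → 505.02.

505.02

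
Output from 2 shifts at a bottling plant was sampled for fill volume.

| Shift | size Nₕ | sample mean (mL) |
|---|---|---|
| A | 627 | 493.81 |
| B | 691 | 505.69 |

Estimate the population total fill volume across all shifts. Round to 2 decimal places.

Population total = Σ Nₕ·x̄ₕ (each stratum's size times its mean).
627·493.81 + 691·505.69 = 309618.87 + 349431.79 = 659050.66.

659050.66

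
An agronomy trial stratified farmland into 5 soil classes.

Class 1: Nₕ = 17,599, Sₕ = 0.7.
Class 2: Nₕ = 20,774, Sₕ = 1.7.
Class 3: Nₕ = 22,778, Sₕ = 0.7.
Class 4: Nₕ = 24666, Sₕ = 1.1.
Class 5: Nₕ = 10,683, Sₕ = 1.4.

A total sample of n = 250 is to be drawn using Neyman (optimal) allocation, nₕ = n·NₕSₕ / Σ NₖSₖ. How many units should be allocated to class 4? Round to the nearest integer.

Σ NₕSₕ = 17599·0.7 + 20774·1.7 + 22778·0.7 + 24666·1.1 + 10683·1.4 = 105668.5.
Share for 4: 27132.6/105668.5 = 0.25677.
n_4 = 250 × 0.25677 = 64.193... → 64.

64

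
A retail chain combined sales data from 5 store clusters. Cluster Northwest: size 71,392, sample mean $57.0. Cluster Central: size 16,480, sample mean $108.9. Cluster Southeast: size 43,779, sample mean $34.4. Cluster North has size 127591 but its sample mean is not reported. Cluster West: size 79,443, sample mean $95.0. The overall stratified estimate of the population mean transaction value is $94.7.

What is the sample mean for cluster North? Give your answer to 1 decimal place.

Σ Nₕx̄ₕ = N·μ, so 127591·x̄_North = 338685·94.7 − (71392·57.0 + 16480·108.9 + 43779·34.4 + 79443·95.0).
= 32073469.5 − 14917098.6 = 17156370.9.
x̄_North = 17156370.9 / 127591 = 134.464... → 134.5.

134.5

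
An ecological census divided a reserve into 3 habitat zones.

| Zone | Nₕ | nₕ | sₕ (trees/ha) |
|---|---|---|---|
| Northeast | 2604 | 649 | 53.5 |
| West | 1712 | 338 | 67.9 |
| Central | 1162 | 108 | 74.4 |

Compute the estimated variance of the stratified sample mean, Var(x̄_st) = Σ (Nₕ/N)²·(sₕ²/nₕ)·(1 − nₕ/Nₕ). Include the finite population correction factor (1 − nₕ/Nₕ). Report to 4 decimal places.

N = 5478; Wₕ = Nₕ/N.
zone Northeast: (2604/5478)²·53.5²/649·(1 − 649/2604) = 0.7481808
zone West: (1712/5478)²·67.9²/338·(1 − 338/1712) = 1.0692254
zone Central: (1162/5478)²·74.4²/108·(1 − 108/1162) = 2.0918223
Sum = 3.9092286 → 3.9092.

3.9092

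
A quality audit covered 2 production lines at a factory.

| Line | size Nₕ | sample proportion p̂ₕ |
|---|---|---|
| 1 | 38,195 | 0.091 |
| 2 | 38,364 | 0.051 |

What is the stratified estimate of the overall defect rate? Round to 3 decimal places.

0.071

N = 38195 + 38364 = 76559.
Overall proportion = Σ (Nₕ/N)·p̂ₕ.
Σ Nₕp̂ₕ = 3475.745 + 1956.564 = 5432.309.
5432.309 / 76559 = 0.07096... → 0.071.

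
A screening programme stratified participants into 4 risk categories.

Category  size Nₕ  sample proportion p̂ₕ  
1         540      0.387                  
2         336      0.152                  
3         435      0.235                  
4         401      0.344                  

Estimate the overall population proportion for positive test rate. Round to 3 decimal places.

Wₕ = Nₕ/N with N = 1712: 0.3154, 0.1963, 0.2541, 0.2342.
p̂_st = 0.3154·0.387 + 0.1963·0.152 + 0.2541·0.235 + 0.2342·0.344 ≈ 0.29219... → 0.292.

0.292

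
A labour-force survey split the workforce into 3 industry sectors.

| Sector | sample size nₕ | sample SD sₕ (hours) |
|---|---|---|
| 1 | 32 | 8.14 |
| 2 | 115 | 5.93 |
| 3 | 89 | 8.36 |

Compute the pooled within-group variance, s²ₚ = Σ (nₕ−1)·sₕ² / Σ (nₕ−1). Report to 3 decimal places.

52.417

1: (32−1)·8.14² = 31·66.2596 = 2054.0476
2: (115−1)·5.93² = 114·35.1649 = 4008.7986
3: (89−1)·8.36² = 88·69.8896 = 6150.2848
Numerator = 12213.131; denominator = Σ(nₕ−1) = 233.
s²ₚ = 12213.131/233 = 52.41687... → 52.417.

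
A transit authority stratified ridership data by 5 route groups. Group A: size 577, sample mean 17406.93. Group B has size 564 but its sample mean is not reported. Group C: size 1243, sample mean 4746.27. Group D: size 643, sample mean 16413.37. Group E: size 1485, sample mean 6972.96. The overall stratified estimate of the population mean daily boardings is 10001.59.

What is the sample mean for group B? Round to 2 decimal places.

14672.20

N = 577 + 564 + 1243 + 643 + 1485 = 4512.
Overall total = μ·N = 10001.59·4512 = 45127174.08.
Subtract the known strata: 577·17406.93 + 1243·4746.27 + 643·16413.37 + 1485·6972.96 = 36852054.73.
Remaining total for group B: 45127174.08 − 36852054.73 = 8275119.35.
Divide by its size: 8275119.35 / 564 = 14672.1974... → 14672.20.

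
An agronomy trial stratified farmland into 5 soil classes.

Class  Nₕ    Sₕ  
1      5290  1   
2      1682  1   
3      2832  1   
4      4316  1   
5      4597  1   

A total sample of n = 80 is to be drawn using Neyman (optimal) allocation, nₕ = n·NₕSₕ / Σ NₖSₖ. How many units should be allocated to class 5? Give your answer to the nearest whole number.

20

1: NₕSₕ = 5290·1 = 5290
2: NₕSₕ = 1682·1 = 1682
3: NₕSₕ = 2832·1 = 2832
4: NₕSₕ = 4316·1 = 4316
5: NₕSₕ = 4597·1 = 4597
Σ NₕSₕ = 18717.
n_5 = 80·4597/18717 = 19.648... → 20.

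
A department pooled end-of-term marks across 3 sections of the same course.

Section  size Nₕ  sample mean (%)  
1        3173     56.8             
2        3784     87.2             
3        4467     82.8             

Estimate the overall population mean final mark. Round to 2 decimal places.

x̄_st = (Σ Nₕx̄ₕ) / (Σ Nₕ) = (3173·56.8 + 3784·87.2 + 4467·82.8) / 11424
= 880058.8 / 11424 = 77.0360... → 77.04.

77.04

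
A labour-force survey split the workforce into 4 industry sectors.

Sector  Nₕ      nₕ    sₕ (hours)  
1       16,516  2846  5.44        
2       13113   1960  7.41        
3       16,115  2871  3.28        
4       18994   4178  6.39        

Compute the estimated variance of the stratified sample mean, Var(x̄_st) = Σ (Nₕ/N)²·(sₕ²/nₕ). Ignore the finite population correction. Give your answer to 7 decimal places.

0.0028997

N = 64738; Wₕ = Nₕ/N.
sector 1: (16516/64738)²·5.44²/2846 = 0.0006767903
sector 2: (13113/64738)²·7.41²/1960 = 0.0011493860
sector 3: (16115/64738)²·3.28²/2871 = 0.0002321970
sector 4: (18994/64738)²·6.39²/4178 = 0.0008412936
Sum = 0.0028996669 → 0.0028997.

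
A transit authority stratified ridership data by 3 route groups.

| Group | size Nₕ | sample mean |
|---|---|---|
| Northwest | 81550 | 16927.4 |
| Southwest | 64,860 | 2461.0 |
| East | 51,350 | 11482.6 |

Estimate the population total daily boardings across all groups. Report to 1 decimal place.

2129681440.0

Population total = Σ Nₕ·x̄ₕ (each stratum's size times its mean).
81550·16927.4 + 64860·2461.0 + 51350·11482.6 = 1380429470 + 159620460 + 589631510 = 2129681440.0.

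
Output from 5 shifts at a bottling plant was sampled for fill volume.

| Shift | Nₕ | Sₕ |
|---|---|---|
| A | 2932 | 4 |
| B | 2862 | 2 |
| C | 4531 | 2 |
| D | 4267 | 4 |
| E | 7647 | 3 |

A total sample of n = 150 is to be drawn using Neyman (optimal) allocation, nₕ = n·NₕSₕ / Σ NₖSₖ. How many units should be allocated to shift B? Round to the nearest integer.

13

Σ NₕSₕ = 2932·4 + 2862·2 + 4531·2 + 4267·4 + 7647·3 = 66523.
Share for B: 5724/66523 = 0.08605.
n_B = 150 × 0.08605 = 12.907... → 13.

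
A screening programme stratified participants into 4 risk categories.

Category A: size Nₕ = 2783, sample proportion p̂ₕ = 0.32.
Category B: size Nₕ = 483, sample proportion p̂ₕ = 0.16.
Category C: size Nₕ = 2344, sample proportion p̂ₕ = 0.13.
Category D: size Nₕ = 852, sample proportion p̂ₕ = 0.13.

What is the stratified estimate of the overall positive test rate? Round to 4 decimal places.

0.2141

N = 2783 + 483 + 2344 + 852 = 6462.
Overall proportion = Σ (Nₕ/N)·p̂ₕ.
Σ Nₕp̂ₕ = 890.56 + 77.28 + 304.72 + 110.76 = 1383.32.
1383.32 / 6462 = 0.214070... → 0.2141.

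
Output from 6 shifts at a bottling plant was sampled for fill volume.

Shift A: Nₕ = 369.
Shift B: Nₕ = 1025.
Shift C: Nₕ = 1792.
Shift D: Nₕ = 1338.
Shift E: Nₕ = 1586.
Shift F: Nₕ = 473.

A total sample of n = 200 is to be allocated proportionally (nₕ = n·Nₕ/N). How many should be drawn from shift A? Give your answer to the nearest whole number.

N = 369 + 1025 + 1792 + 1338 + 1586 + 473 = 6583.
n_A = 200·369/6583 = 11.211... → 11.

11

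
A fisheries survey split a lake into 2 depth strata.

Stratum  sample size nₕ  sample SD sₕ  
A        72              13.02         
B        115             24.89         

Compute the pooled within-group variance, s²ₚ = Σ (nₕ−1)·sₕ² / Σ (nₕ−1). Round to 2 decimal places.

446.81

Degrees of freedom: 71 + 114 = 185.
Σ(nₕ−1)sₕ² = 71·169.5204 + 114·619.5121 = 82660.3278.
s²ₚ = 82660.3278 / 185 = 446.8126... → 446.81.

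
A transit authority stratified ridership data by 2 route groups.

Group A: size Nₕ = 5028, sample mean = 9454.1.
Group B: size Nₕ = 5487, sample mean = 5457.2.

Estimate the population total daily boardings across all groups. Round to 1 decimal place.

A: 5028·9454.1 = 47535214.8
B: 5487·5457.2 = 29943656.4
τ̂ = Σ Nₕx̄ₕ = 77478871.2.

77478871.2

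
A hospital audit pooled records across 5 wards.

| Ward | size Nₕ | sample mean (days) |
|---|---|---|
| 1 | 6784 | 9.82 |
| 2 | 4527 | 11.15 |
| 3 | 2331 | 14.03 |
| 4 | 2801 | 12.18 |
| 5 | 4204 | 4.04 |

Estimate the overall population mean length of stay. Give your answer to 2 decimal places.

9.73

N = 20647; weights Wₕ = Nₕ/N = (0.3286, 0.2193, 0.1129, 0.1357, 0.2036).
x̄_st = Σ Wₕ·x̄ₕ = 0.3286·9.82 + 0.2193·11.15 + 0.1129·14.03 + 0.1357·12.18 + 0.2036·4.04 ≈ 9.7302...
→ 9.73.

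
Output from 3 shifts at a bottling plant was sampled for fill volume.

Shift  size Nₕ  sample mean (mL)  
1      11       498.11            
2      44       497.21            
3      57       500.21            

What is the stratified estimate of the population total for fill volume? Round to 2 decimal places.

Population total = Σ Nₕ·x̄ₕ (each stratum's size times its mean).
11·498.11 + 44·497.21 + 57·500.21 = 5479.21 + 21877.24 + 28511.97 = 55868.42.

55868.42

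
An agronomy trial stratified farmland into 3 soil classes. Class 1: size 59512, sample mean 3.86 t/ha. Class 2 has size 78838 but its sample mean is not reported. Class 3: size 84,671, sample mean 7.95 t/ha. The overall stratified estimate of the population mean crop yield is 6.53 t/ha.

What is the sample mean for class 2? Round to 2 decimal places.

7.02

N = 59512 + 78838 + 84671 = 223021.
Overall total = μ·N = 6.53·223021 = 1456327.13.
Subtract the known strata: 59512·3.86 + 84671·7.95 = 902850.77.
Remaining total for class 2: 1456327.13 − 902850.77 = 553476.36.
Divide by its size: 553476.36 / 78838 = 7.0204... → 7.02.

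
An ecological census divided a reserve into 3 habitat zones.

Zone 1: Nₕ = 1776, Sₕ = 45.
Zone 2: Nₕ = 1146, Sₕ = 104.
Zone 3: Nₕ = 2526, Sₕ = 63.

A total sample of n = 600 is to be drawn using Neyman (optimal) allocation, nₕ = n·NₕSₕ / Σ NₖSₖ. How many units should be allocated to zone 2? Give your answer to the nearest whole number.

1: NₕSₕ = 1776·45 = 79920
2: NₕSₕ = 1146·104 = 119184
3: NₕSₕ = 2526·63 = 159138
Σ NₕSₕ = 358242.
n_2 = 600·119184/358242 = 199.615... → 200.

200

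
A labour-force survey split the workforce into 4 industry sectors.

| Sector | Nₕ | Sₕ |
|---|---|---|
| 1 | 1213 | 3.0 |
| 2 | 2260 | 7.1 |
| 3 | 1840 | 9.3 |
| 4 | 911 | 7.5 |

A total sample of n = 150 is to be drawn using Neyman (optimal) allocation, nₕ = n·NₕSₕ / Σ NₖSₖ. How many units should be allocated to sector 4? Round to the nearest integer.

Σ NₕSₕ = 1213·3.0 + 2260·7.1 + 1840·9.3 + 911·7.5 = 43629.5.
Share for 4: 6832.5/43629.5 = 0.15660.
n_4 = 150 × 0.15660 = 23.490... → 23.

23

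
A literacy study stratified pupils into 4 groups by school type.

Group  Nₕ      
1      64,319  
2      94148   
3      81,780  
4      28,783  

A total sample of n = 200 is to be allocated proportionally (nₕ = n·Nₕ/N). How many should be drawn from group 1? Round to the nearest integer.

Share of group 1 = 64319/269030 = 0.23908.
Allocate 200 × 0.23908 = 47.815... → 48.

48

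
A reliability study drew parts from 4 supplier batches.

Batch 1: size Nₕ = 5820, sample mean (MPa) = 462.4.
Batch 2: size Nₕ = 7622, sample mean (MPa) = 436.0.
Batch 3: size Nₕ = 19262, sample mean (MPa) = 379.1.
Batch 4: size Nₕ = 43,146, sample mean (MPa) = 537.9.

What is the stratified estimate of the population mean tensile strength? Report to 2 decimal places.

481.54

N = 5820 + 7622 + 19262 + 43146 = 75850.
Overall mean = Σ (Nₕ/N)·x̄ₕ — weight by population share, not a simple average.
Σ Nₕx̄ₕ = 5820·462.4 + 7622·436.0 + 19262·379.1 + 43146·537.9 = 2691168 + 3323192 + 7302224.2 + 23208233.4 = 36524817.6.
Divide by N: 36524817.6 / 75850 = 481.5401... → 481.54.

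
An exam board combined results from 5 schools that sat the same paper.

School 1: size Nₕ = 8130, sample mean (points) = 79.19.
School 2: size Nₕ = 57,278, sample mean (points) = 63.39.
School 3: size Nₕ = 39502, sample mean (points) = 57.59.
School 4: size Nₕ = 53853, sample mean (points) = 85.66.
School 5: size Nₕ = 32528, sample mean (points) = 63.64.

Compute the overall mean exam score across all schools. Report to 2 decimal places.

x̄_st = (Σ Nₕx̄ₕ) / (Σ Nₕ) = (8130·79.19 + 57278·63.39 + 39502·57.59 + 53853·85.66 + 32528·63.64) / 191291
= 13232717.2 / 191291 = 69.1758... → 69.18.

69.18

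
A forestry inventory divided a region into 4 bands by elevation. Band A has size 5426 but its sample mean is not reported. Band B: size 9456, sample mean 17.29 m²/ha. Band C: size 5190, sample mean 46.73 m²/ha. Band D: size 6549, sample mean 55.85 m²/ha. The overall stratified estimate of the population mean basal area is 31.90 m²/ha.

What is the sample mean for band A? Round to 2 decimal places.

14.27

Σ Nₕx̄ₕ = N·μ, so 5426·x̄_A = 26621·31.90 − (9456·17.29 + 5190·46.73 + 6549·55.85).
= 849209.9 − 771784.59 = 77425.31.
x̄_A = 77425.31 / 5426 = 14.2693... → 14.27.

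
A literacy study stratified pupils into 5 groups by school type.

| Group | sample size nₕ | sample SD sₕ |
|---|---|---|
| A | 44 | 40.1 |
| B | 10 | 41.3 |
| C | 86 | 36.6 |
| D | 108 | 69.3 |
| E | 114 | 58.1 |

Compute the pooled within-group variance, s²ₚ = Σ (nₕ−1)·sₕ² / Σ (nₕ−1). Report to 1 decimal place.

Degrees of freedom: 43 + 9 + 85 + 107 + 113 = 357.
Σ(nₕ−1)sₕ² = 43·1608.01 + 9·1705.69 + 85·1339.56 + 107·4802.49 + 113·3375.61 = 1093668.6.
s²ₚ = 1093668.6 / 357 = 3063.497... → 3063.5.

3063.5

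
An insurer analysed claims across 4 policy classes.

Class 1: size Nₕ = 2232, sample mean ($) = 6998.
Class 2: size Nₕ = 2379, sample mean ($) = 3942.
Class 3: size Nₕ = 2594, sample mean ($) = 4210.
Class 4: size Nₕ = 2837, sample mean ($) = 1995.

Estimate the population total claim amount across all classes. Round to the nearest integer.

Estimate total by summing Nₕ·x̄ₕ over strata.
2232·6998 + 2379·3942 + 2594·4210 + 2837·1995 = 15619536 + 9378018 + 10920740 + 5659815 = 41578109.

41578109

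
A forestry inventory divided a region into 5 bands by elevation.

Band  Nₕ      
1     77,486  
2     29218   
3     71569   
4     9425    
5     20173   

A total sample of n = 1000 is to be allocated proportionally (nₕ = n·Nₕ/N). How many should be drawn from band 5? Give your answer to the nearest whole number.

97

Share of band 5 = 20173/207871 = 0.09705.
Allocate 1000 × 0.09705 = 97.046... → 97.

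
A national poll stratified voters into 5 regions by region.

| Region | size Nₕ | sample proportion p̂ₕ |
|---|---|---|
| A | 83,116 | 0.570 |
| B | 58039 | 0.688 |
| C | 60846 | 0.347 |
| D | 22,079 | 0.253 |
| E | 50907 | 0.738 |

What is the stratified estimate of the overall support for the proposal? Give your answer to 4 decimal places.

N = 83116 + 58039 + 60846 + 22079 + 50907 = 274987.
Overall proportion = Σ (Nₕ/N)·p̂ₕ.
Σ Nₕp̂ₕ = 47376.12 + 39930.832 + 21113.562 + 5585.987 + 37569.366 = 151575.867.
151575.867 / 274987 = 0.551211... → 0.5512.

0.5512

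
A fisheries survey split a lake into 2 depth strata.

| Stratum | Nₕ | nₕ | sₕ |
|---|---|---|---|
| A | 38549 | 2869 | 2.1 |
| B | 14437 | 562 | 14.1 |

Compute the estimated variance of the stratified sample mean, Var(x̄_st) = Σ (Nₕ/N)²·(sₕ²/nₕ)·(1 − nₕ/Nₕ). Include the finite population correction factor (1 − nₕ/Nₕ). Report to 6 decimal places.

0.025993

N = 52986. Term for each stratum: Wₕ²sₕ²/nₕ·(1−nₕ/Nₕ).
Var(x̄_st) = 0.000753050 + 0.025240014 = 0.025993064 → 0.025993.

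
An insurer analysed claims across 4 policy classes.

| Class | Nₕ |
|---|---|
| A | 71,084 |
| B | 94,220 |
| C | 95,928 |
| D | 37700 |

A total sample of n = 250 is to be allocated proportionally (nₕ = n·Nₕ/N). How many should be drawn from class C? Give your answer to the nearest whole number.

N = 71084 + 94220 + 95928 + 37700 = 298932.
n_C = 250·95928/298932 = 80.226... → 80.

80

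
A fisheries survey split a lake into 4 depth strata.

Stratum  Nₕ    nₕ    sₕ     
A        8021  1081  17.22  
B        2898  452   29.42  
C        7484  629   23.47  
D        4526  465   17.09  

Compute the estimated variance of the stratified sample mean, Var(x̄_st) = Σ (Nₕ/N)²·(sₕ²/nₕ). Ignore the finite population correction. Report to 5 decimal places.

0.18193

N = 22929. Term for each stratum: Wₕ²sₕ²/nₕ.
Var(x̄_st) = 0.03356815 + 0.03058957 + 0.09329811 + 0.02447316 = 0.18192900 → 0.18193.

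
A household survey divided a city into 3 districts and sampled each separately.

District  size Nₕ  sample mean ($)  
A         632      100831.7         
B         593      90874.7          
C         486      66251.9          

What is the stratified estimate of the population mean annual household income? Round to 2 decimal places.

N = 632 + 593 + 486 = 1711.
Weight each subgroup mean by Nₕ/N and sum.
Σ Nₕx̄ₕ = 632·100831.7 + 593·90874.7 + 486·66251.9 = 63725634.4 + 53888697.1 + 32198423.4 = 149812754.9.
Divide by N: 149812754.9 / 1711 = 87558.5943... → 87558.59.

87558.59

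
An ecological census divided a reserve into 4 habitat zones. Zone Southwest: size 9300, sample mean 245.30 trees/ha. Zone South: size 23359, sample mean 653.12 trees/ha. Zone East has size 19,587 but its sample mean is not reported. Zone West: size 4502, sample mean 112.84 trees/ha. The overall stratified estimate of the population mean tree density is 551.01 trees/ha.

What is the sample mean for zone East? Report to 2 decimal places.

675.10

Σ Nₕx̄ₕ = N·μ, so 19587·x̄_East = 56748·551.01 − (9300·245.30 + 23359·653.12 + 4502·112.84).
= 31268715.48 − 18045525.76 = 13223189.72.
x̄_East = 13223189.72 / 19587 = 675.1003... → 675.10.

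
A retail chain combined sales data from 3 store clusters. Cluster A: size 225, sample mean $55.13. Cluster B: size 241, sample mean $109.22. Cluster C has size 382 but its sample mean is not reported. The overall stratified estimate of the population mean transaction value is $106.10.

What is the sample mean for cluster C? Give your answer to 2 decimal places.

Σ Nₕx̄ₕ = N·μ, so 382·x̄_C = 848·106.10 − (225·55.13 + 241·109.22).
= 89972.8 − 38726.27 = 51246.53.
x̄_C = 51246.53 / 382 = 134.1532... → 134.15.

134.15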